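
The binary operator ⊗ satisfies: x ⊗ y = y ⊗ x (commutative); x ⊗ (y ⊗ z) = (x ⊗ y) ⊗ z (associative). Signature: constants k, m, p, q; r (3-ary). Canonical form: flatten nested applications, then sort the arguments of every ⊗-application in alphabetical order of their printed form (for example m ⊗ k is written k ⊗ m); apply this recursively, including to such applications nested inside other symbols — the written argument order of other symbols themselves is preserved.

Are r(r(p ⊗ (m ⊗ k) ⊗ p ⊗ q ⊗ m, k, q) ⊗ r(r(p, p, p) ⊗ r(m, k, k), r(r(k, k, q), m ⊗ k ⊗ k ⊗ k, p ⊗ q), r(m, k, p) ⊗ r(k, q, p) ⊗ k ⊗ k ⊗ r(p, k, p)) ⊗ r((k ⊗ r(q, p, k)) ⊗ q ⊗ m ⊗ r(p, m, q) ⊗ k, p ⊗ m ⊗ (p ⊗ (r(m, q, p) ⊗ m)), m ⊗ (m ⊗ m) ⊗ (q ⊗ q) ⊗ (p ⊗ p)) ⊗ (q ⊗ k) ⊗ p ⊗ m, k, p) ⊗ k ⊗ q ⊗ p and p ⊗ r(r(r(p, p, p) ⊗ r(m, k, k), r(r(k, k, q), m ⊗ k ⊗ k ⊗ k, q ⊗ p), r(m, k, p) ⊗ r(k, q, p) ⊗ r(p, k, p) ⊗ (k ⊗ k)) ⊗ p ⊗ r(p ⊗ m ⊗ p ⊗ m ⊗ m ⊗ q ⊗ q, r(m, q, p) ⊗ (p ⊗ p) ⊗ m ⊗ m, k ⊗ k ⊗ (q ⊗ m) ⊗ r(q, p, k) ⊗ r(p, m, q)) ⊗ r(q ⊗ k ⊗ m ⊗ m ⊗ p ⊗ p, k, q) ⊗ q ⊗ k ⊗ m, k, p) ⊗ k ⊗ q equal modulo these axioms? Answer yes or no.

Left:  r(r(p ⊗ (m ⊗ k) ⊗ p ⊗ q ⊗ m, k, q) ⊗ r(r(p, p, p) ⊗ r(m, k, k), r(r(k, k, q), m ⊗ k ⊗ k ⊗ k, p ⊗ q), r(m, k, p) ⊗ r(k, q, p) ⊗ k ⊗ k ⊗ r(p, k, p)) ⊗ r((k ⊗ r(q, p, k)) ⊗ q ⊗ m ⊗ r(p, m, q) ⊗ k, p ⊗ m ⊗ (p ⊗ (r(m, q, p) ⊗ m)), m ⊗ (m ⊗ m) ⊗ (q ⊗ q) ⊗ (p ⊗ p)) ⊗ (q ⊗ k) ⊗ p ⊗ m, k, p) ⊗ k ⊗ q ⊗ p
  Simplify inside:  r(r(p ⊗ (m ⊗ k) ⊗ p ⊗ q ⊗ m, k, q) ⊗ r(r(p, p, p) ⊗ r(m, k, k), r(r(k, k, q), m ⊗ k ⊗ k ⊗ k, p ⊗ q), r(m, k, p) ⊗ r(k, q, p) ⊗ k ⊗ k ⊗ r(p, k, p)) ⊗ r((k ⊗ r(q, p, k)) ⊗ q ⊗ m ⊗ r(p, m, q) ⊗ k, p ⊗ m ⊗ (p ⊗ (r(m, q, p) ⊗ m)), m ⊗ (m ⊗ m) ⊗ (q ⊗ q) ⊗ (p ⊗ p)) ⊗ (q ⊗ k) ⊗ p ⊗ m, k, p)  →  r(k ⊗ m ⊗ p ⊗ q ⊗ r(k ⊗ k ⊗ m ⊗ q ⊗ r(p, m, q) ⊗ r(q, p, k), m ⊗ m ⊗ p ⊗ p ⊗ r(m, q, p), m ⊗ m ⊗ m ⊗ p ⊗ p ⊗ q ⊗ q) ⊗ r(k ⊗ m ⊗ m ⊗ p ⊗ p ⊗ q, k, q) ⊗ r(r(m, k, k) ⊗ r(p, p, p), r(r(k, k, q), k ⊗ k ⊗ k ⊗ m, p ⊗ q), k ⊗ k ⊗ r(k, q, p) ⊗ r(m, k, p) ⊗ r(p, k, p)), k, p)
  Sort arguments:  k ⊗ p ⊗ q ⊗ r(k ⊗ m ⊗ p ⊗ q ⊗ r(k ⊗ k ⊗ m ⊗ q ⊗ r(p, m, q) ⊗ r(q, p, k), m ⊗ m ⊗ p ⊗ p ⊗ r(m, q, p), m ⊗ m ⊗ m ⊗ p ⊗ p ⊗ q ⊗ q) ⊗ r(k ⊗ m ⊗ m ⊗ p ⊗ p ⊗ q, k, q) ⊗ r(r(m, k, k) ⊗ r(p, p, p), r(r(k, k, q), k ⊗ k ⊗ k ⊗ m, p ⊗ q), k ⊗ k ⊗ r(k, q, p) ⊗ r(m, k, p) ⊗ r(p, k, p)), k, p)
Right:  p ⊗ r(r(r(p, p, p) ⊗ r(m, k, k), r(r(k, k, q), m ⊗ k ⊗ k ⊗ k, q ⊗ p), r(m, k, p) ⊗ r(k, q, p) ⊗ r(p, k, p) ⊗ (k ⊗ k)) ⊗ p ⊗ r(p ⊗ m ⊗ p ⊗ m ⊗ m ⊗ q ⊗ q, r(m, q, p) ⊗ (p ⊗ p) ⊗ m ⊗ m, k ⊗ k ⊗ (q ⊗ m) ⊗ r(q, p, k) ⊗ r(p, m, q)) ⊗ r(q ⊗ k ⊗ m ⊗ m ⊗ p ⊗ p, k, q) ⊗ q ⊗ k ⊗ m, k, p) ⊗ k ⊗ q
  Canonicalize subterm:  r(r(r(p, p, p) ⊗ r(m, k, k), r(r(k, k, q), m ⊗ k ⊗ k ⊗ k, q ⊗ p), r(m, k, p) ⊗ r(k, q, p) ⊗ r(p, k, p) ⊗ (k ⊗ k)) ⊗ p ⊗ r(p ⊗ m ⊗ p ⊗ m ⊗ m ⊗ q ⊗ q, r(m, q, p) ⊗ (p ⊗ p) ⊗ m ⊗ m, k ⊗ k ⊗ (q ⊗ m) ⊗ r(q, p, k) ⊗ r(p, m, q)) ⊗ r(q ⊗ k ⊗ m ⊗ m ⊗ p ⊗ p, k, q) ⊗ q ⊗ k ⊗ m, k, p)  →  r(k ⊗ m ⊗ p ⊗ q ⊗ r(k ⊗ m ⊗ m ⊗ p ⊗ p ⊗ q, k, q) ⊗ r(m ⊗ m ⊗ m ⊗ p ⊗ p ⊗ q ⊗ q, m ⊗ m ⊗ p ⊗ p ⊗ r(m, q, p), k ⊗ k ⊗ m ⊗ q ⊗ r(p, m, q) ⊗ r(q, p, k)) ⊗ r(r(m, k, k) ⊗ r(p, p, p), r(r(k, k, q), k ⊗ k ⊗ k ⊗ m, p ⊗ q), k ⊗ k ⊗ r(k, q, p) ⊗ r(m, k, p) ⊗ r(p, k, p)), k, p)
  Sort:  k ⊗ p ⊗ q ⊗ r(k ⊗ m ⊗ p ⊗ q ⊗ r(k ⊗ m ⊗ m ⊗ p ⊗ p ⊗ q, k, q) ⊗ r(m ⊗ m ⊗ m ⊗ p ⊗ p ⊗ q ⊗ q, m ⊗ m ⊗ p ⊗ p ⊗ r(m, q, p), k ⊗ k ⊗ m ⊗ q ⊗ r(p, m, q) ⊗ r(q, p, k)) ⊗ r(r(m, k, k) ⊗ r(p, p, p), r(r(k, k, q), k ⊗ k ⊗ k ⊗ m, p ⊗ q), k ⊗ k ⊗ r(k, q, p) ⊗ r(m, k, p) ⊗ r(p, k, p)), k, p)

Answer: no — k ⊗ p ⊗ q ⊗ r(k ⊗ m ⊗ p ⊗ q ⊗ r(k ⊗ k ⊗ m ⊗ q ⊗ r(p, m, q) ⊗ r(q, p, k), m ⊗ m ⊗ p ⊗ p ⊗ r(m, q, p), m ⊗ m ⊗ m ⊗ p ⊗ p ⊗ q ⊗ q) ⊗ r(k ⊗ m ⊗ m ⊗ p ⊗ p ⊗ q, k, q) ⊗ r(r(m, k, k) ⊗ r(p, p, p), r(r(k, k, q), k ⊗ k ⊗ k ⊗ m, p ⊗ q), k ⊗ k ⊗ r(k, q, p) ⊗ r(m, k, p) ⊗ r(p, k, p)), k, p) vs k ⊗ p ⊗ q ⊗ r(k ⊗ m ⊗ p ⊗ q ⊗ r(k ⊗ m ⊗ m ⊗ p ⊗ p ⊗ q, k, q) ⊗ r(m ⊗ m ⊗ m ⊗ p ⊗ p ⊗ q ⊗ q, m ⊗ m ⊗ p ⊗ p ⊗ r(m, q, p), k ⊗ k ⊗ m ⊗ q ⊗ r(p, m, q) ⊗ r(q, p, k)) ⊗ r(r(m, k, k) ⊗ r(p, p, p), r(r(k, k, q), k ⊗ k ⊗ k ⊗ m, p ⊗ q), k ⊗ k ⊗ r(k, q, p) ⊗ r(m, k, p) ⊗ r(p, k, p)), k, p)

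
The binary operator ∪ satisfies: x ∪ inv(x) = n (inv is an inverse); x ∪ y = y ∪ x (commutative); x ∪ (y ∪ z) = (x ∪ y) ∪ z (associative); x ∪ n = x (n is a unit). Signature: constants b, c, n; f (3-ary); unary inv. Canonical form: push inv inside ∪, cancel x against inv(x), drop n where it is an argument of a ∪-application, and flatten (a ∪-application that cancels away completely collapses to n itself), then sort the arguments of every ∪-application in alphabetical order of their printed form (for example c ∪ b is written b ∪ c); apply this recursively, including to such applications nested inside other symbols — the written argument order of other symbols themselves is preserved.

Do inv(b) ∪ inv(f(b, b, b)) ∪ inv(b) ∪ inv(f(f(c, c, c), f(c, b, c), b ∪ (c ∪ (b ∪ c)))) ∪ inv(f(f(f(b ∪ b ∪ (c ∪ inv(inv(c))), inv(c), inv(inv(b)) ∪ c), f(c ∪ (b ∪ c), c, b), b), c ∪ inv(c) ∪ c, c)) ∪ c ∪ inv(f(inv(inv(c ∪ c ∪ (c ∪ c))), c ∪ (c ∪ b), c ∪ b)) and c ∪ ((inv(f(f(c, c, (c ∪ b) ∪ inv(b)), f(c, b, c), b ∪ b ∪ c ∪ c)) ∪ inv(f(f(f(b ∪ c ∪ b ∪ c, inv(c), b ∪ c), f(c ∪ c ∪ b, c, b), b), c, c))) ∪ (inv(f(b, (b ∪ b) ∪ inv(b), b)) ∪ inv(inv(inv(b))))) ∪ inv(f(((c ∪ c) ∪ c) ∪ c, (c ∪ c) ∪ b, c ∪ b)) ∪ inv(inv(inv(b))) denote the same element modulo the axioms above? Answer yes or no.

Answer: yes — both canonical forms are c ∪ inv(b) ∪ inv(b) ∪ inv(f(b, b, b)) ∪ inv(f(c ∪ c ∪ c ∪ c, b ∪ c ∪ c, b ∪ c)) ∪ inv(f(f(c, c, c), f(c, b, c), b ∪ b ∪ c ∪ c)) ∪ inv(f(f(f(b ∪ b ∪ c ∪ c, inv(c), b ∪ c), f(b ∪ c ∪ c, c, b), b), c, c))

Derivation:
Left:  inv(b) ∪ inv(f(b, b, b)) ∪ inv(b) ∪ inv(f(f(c, c, c), f(c, b, c), b ∪ (c ∪ (b ∪ c)))) ∪ inv(f(f(f(b ∪ b ∪ (c ∪ inv(inv(c))), inv(c), inv(inv(b)) ∪ c), f(c ∪ (b ∪ c), c, b), b), c ∪ inv(c) ∪ c, c)) ∪ c ∪ inv(f(inv(inv(c ∪ c ∪ (c ∪ c))), c ∪ (c ∪ b), c ∪ b))
  Push inv inside:  distribute inv over ∪ and collapse double inv
  Collect:  inv(b) ∪ inv(b) ∪ inv(f(b, b, b)) ∪ inv(f(f(c, c, c), f(c, b, c), b ∪ b ∪ c ∪ c)) ∪ inv(f(f(f(b ∪ b ∪ c ∪ c, inv(c), b ∪ c), f(b ∪ c ∪ c, c, b), b), c, c)) ∪ c ∪ inv(f(c ∪ c ∪ c ∪ c, b ∪ c ∪ c, b ∪ c))
  Sort:  c ∪ inv(b) ∪ inv(b) ∪ inv(f(b, b, b)) ∪ inv(f(c ∪ c ∪ c ∪ c, b ∪ c ∪ c, b ∪ c)) ∪ inv(f(f(c, c, c), f(c, b, c), b ∪ b ∪ c ∪ c)) ∪ inv(f(f(f(b ∪ b ∪ c ∪ c, inv(c), b ∪ c), f(b ∪ c ∪ c, c, b), b), c, c))
Right:  c ∪ ((inv(f(f(c, c, (c ∪ b) ∪ inv(b)), f(c, b, c), b ∪ b ∪ c ∪ c)) ∪ inv(f(f(f(b ∪ c ∪ b ∪ c, inv(c), b ∪ c), f(c ∪ c ∪ b, c, b), b), c, c))) ∪ (inv(f(b, (b ∪ b) ∪ inv(b), b)) ∪ inv(inv(inv(b))))) ∪ inv(f(((c ∪ c) ∪ c) ∪ c, (c ∪ c) ∪ b, c ∪ b)) ∪ inv(inv(inv(b)))
  Push inv inside:  distribute inv over ∪ and collapse double inv
  Collect terms:  c ∪ inv(f(f(c, c, c), f(c, b, c), b ∪ b ∪ c ∪ c)) ∪ inv(f(f(f(b ∪ b ∪ c ∪ c, inv(c), b ∪ c), f(b ∪ c ∪ c, c, b), b), c, c)) ∪ inv(f(b, b, b)) ∪ inv(b) ∪ inv(b) ∪ inv(f(c ∪ c ∪ c ∪ c, b ∪ c ∪ c, b ∪ c))
  Sort:  c ∪ inv(b) ∪ inv(b) ∪ inv(f(b, b, b)) ∪ inv(f(c ∪ c ∪ c ∪ c, b ∪ c ∪ c, b ∪ c)) ∪ inv(f(f(c, c, c), f(c, b, c), b ∪ b ∪ c ∪ c)) ∪ inv(f(f(f(b ∪ b ∪ c ∪ c, inv(c), b ∪ c), f(b ∪ c ∪ c, c, b), b), c, c))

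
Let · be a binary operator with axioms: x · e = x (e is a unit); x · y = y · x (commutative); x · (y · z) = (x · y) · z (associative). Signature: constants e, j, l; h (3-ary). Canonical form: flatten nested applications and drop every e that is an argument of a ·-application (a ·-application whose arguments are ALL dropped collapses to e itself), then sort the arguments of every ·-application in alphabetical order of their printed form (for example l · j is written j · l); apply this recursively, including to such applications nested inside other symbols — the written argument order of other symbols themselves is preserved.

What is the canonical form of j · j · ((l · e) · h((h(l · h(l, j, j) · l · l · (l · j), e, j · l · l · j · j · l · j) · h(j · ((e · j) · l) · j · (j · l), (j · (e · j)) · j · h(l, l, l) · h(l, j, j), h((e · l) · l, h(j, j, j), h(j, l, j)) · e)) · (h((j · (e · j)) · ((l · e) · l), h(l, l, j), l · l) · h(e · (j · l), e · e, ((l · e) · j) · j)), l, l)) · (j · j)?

Un-nest:  j · j · l · e · h((h(l · h(l, j, j) · l · l · (l · j), e, j · l · l · j · j · l · j) · h(j · ((e · j) · l) · j · (j · l), (j · (e · j)) · j · h(l, l, l) · h(l, j, j), h((e · l) · l, h(j, j, j), h(j, l, j)) · e)) · (h((j · (e · j)) · ((l · e) · l), h(l, l, j), l · l) · h(e · (j · l), e · e, ((l · e) · j) · j)), l, l) · j · j
Inside:  h((h(l · h(l, j, j) · l · l · (l · j), e, j · l · l · j · j · l · j) · h(j · ((e · j) · l) · j · (j · l), (j · (e · j)) · j · h(l, l, l) · h(l, j, j), h((e · l) · l, h(j, j, j), h(j, l, j)) · e)) · (h((j · (e · j)) · ((l · e) · l), h(l, l, j), l · l) · h(e · (j · l), e · e, ((l · e) · j) · j)), l, l)  →  h(h(h(l, j, j) · j · l · l · l · l, e, j · j · j · j · l · l · l) · h(j · j · j · j · l · l, h(l, j, j) · h(l, l, l) · j · j · j, h(l · l, h(j, j, j), h(j, l, j))) · h(j · j · l · l, h(l, l, j), l · l) · h(j · l, e, j · j · l), l, l)
Drop the unit:  drop e
Sort arguments:  h(h(h(l, j, j) · j · l · l · l · l, e, j · j · j · j · l · l · l) · h(j · j · j · j · l · l, h(l, j, j) · h(l, l, l) · j · j · j, h(l · l, h(j, j, j), h(j, l, j))) · h(j · j · l · l, h(l, l, j), l · l) · h(j · l, e, j · j · l), l, l) · j · j · j · j · l

Answer: h(h(h(l, j, j) · j · l · l · l · l, e, j · j · j · j · l · l · l) · h(j · j · j · j · l · l, h(l, j, j) · h(l, l, l) · j · j · j, h(l · l, h(j, j, j), h(j, l, j))) · h(j · j · l · l, h(l, l, j), l · l) · h(j · l, e, j · j · l), l, l) · j · j · j · j · l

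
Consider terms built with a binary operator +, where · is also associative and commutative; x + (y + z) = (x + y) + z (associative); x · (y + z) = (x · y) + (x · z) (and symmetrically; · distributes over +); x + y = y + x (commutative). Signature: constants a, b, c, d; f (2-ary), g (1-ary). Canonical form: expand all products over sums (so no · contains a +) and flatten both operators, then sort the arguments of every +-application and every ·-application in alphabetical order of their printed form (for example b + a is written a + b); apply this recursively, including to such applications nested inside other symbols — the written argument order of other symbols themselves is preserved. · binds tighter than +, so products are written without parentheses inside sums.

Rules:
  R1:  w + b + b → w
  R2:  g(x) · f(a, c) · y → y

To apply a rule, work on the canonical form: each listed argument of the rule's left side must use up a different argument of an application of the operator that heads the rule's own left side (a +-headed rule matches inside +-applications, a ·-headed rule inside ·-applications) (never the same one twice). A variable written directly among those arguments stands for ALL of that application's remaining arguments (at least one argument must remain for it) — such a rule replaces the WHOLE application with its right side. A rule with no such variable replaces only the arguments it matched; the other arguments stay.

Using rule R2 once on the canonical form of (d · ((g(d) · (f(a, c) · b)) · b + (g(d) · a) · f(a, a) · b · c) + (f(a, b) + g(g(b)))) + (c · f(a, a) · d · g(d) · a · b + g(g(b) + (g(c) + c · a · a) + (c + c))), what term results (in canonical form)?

Answer: a · b · c · d · f(a, a) · g(d) + a · b · c · d · f(a, a) · g(d) + b · b · d + f(a, b) + g(a · a · c + c + c + g(b) + g(c)) + g(g(b))

Derivation:
Canonical form:  a · b · c · d · f(a, a) · g(d) + a · b · c · d · f(a, a) · g(d) + b · b · d · f(a, c) · g(d) + f(a, b) + g(a · a · c + c + c + g(b) + g(c)) + g(g(b))
Apply R2:  consuming f(a, c), g(d);  x := d, y := b · b · d
The variable takes the whole remainder — replace the entire application.
New term:  a · b · c · d · f(a, a) · g(d) + a · b · c · d · f(a, a) · g(d) + b · b · d + f(a, b) + g(a · a · c + c + c + g(b) + g(c)) + g(g(b))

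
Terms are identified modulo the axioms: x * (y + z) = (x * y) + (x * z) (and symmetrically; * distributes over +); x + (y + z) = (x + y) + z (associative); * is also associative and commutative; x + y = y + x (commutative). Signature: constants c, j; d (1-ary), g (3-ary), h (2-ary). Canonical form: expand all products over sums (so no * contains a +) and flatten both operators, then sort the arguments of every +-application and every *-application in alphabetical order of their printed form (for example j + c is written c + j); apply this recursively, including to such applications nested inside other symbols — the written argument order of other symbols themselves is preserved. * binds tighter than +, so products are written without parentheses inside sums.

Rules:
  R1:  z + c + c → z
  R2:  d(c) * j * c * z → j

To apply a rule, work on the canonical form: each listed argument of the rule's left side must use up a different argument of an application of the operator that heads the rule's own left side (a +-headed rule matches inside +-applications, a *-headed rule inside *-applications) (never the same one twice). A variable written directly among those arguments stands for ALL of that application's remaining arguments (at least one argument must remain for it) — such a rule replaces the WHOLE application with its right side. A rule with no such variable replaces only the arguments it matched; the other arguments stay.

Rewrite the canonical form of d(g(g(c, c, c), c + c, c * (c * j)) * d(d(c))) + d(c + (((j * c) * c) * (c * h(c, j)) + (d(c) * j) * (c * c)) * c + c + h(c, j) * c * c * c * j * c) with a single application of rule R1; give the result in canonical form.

Canonical form:  d(c + c + c * c * c * c * h(c, j) * j + c * c * c * c * h(c, j) * j + c * c * c * d(c) * j) + d(d(d(c)) * g(g(c, c, c), c + c, c * c * j))
Match R1:  consume c, c;  z := c * c * c * c * h(c, j) * j + c * c * c * c * h(c, j) * j + c * c * c * d(c) * j
The extension variable absorbs all remaining arguments, so the whole application is rewritten.
New term:  d(c * c * c * c * h(c, j) * j + c * c * c * c * h(c, j) * j + c * c * c * d(c) * j) + d(d(d(c)) * g(g(c, c, c), c + c, c * c * j))

Answer: d(c * c * c * c * h(c, j) * j + c * c * c * c * h(c, j) * j + c * c * c * d(c) * j) + d(d(d(c)) * g(g(c, c, c), c + c, c * c * j))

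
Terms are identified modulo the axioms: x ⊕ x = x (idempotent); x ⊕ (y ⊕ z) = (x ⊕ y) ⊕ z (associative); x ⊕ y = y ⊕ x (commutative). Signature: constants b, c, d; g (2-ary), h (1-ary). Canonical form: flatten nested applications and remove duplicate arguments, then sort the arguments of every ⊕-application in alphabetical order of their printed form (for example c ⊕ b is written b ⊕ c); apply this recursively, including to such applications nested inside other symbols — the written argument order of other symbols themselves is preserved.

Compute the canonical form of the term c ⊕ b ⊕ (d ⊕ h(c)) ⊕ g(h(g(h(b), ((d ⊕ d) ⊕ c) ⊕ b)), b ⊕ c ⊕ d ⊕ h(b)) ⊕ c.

Merge nested applications:  c ⊕ b ⊕ d ⊕ h(c) ⊕ g(h(g(h(b), ((d ⊕ d) ⊕ c) ⊕ b)), b ⊕ c ⊕ d ⊕ h(b)) ⊕ c
Inside:  g(h(g(h(b), ((d ⊕ d) ⊕ c) ⊕ b)), b ⊕ c ⊕ d ⊕ h(b))  →  g(h(g(h(b), b ⊕ c ⊕ d)), b ⊕ c ⊕ d ⊕ h(b))
Drop duplicates:  drop duplicate c
Sort arguments:  b ⊕ c ⊕ d ⊕ g(h(g(h(b), b ⊕ c ⊕ d)), b ⊕ c ⊕ d ⊕ h(b)) ⊕ h(c)

Answer: b ⊕ c ⊕ d ⊕ g(h(g(h(b), b ⊕ c ⊕ d)), b ⊕ c ⊕ d ⊕ h(b)) ⊕ h(c)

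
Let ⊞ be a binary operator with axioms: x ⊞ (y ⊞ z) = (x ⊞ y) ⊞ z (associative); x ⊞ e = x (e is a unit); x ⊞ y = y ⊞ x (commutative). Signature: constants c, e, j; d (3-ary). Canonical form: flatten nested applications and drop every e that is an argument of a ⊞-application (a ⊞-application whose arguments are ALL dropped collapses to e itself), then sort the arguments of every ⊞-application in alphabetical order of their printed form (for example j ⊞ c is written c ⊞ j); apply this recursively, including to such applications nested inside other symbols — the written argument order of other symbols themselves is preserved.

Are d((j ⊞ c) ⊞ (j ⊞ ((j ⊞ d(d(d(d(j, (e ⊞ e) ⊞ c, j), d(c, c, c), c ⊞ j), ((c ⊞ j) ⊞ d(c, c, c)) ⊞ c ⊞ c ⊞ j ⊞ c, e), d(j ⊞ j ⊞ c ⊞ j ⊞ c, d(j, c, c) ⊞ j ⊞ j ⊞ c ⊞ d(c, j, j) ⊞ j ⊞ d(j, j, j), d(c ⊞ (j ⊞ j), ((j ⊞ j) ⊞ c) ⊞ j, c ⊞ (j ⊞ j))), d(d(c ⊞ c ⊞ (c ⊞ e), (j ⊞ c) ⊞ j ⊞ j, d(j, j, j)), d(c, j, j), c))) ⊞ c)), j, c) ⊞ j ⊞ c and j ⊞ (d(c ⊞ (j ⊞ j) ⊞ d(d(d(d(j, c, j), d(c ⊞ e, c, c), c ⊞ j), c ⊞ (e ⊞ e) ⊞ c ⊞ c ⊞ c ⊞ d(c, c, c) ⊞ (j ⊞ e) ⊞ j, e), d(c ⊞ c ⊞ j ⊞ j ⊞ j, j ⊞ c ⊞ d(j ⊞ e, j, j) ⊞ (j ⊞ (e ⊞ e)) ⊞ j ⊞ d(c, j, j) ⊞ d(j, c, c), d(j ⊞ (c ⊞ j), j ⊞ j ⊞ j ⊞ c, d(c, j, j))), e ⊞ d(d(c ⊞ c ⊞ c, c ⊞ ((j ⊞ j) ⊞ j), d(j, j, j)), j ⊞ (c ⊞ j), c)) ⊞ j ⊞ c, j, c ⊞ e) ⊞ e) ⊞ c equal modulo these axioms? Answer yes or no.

Answer: no — c ⊞ d(c ⊞ c ⊞ d(d(d(d(j, c, j), d(c, c, c), c ⊞ j), c ⊞ c ⊞ c ⊞ c ⊞ d(c, c, c) ⊞ j ⊞ j, e), d(c ⊞ c ⊞ j ⊞ j ⊞ j, c ⊞ d(c, j, j) ⊞ d(j, c, c) ⊞ d(j, j, j) ⊞ j ⊞ j ⊞ j, d(c ⊞ j ⊞ j, c ⊞ j ⊞ j ⊞ j, c ⊞ j ⊞ j)), d(d(c ⊞ c ⊞ c, c ⊞ j ⊞ j ⊞ j, d(j, j, j)), d(c, j, j), c)) ⊞ j ⊞ j ⊞ j, j, c) ⊞ j vs c ⊞ d(c ⊞ c ⊞ d(d(d(d(j, c, j), d(c, c, c), c ⊞ j), c ⊞ c ⊞ c ⊞ c ⊞ d(c, c, c) ⊞ j ⊞ j, e), d(c ⊞ c ⊞ j ⊞ j ⊞ j, c ⊞ d(c, j, j) ⊞ d(j, c, c) ⊞ d(j, j, j) ⊞ j ⊞ j ⊞ j, d(c ⊞ j ⊞ j, c ⊞ j ⊞ j ⊞ j, d(c, j, j))), d(d(c ⊞ c ⊞ c, c ⊞ j ⊞ j ⊞ j, d(j, j, j)), c ⊞ j ⊞ j, c)) ⊞ j ⊞ j ⊞ j, j, c) ⊞ j

Derivation:
Left:  d((j ⊞ c) ⊞ (j ⊞ ((j ⊞ d(d(d(d(j, (e ⊞ e) ⊞ c, j), d(c, c, c), c ⊞ j), ((c ⊞ j) ⊞ d(c, c, c)) ⊞ c ⊞ c ⊞ j ⊞ c, e), d(j ⊞ j ⊞ c ⊞ j ⊞ c, d(j, c, c) ⊞ j ⊞ j ⊞ c ⊞ d(c, j, j) ⊞ j ⊞ d(j, j, j), d(c ⊞ (j ⊞ j), ((j ⊞ j) ⊞ c) ⊞ j, c ⊞ (j ⊞ j))), d(d(c ⊞ c ⊞ (c ⊞ e), (j ⊞ c) ⊞ j ⊞ j, d(j, j, j)), d(c, j, j), c))) ⊞ c)), j, c) ⊞ j ⊞ c
  Simplify inside:  d((j ⊞ c) ⊞ (j ⊞ ((j ⊞ d(d(d(d(j, (e ⊞ e) ⊞ c, j), d(c, c, c), c ⊞ j), ((c ⊞ j) ⊞ d(c, c, c)) ⊞ c ⊞ c ⊞ j ⊞ c, e), d(j ⊞ j ⊞ c ⊞ j ⊞ c, d(j, c, c) ⊞ j ⊞ j ⊞ c ⊞ d(c, j, j) ⊞ j ⊞ d(j, j, j), d(c ⊞ (j ⊞ j), ((j ⊞ j) ⊞ c) ⊞ j, c ⊞ (j ⊞ j))), d(d(c ⊞ c ⊞ (c ⊞ e), (j ⊞ c) ⊞ j ⊞ j, d(j, j, j)), d(c, j, j), c))) ⊞ c)), j, c)  →  d(c ⊞ c ⊞ d(d(d(d(j, c, j), d(c, c, c), c ⊞ j), c ⊞ c ⊞ c ⊞ c ⊞ d(c, c, c) ⊞ j ⊞ j, e), d(c ⊞ c ⊞ j ⊞ j ⊞ j, c ⊞ d(c, j, j) ⊞ d(j, c, c) ⊞ d(j, j, j) ⊞ j ⊞ j ⊞ j, d(c ⊞ j ⊞ j, c ⊞ j ⊞ j ⊞ j, c ⊞ j ⊞ j)), d(d(c ⊞ c ⊞ c, c ⊞ j ⊞ j ⊞ j, d(j, j, j)), d(c, j, j), c)) ⊞ j ⊞ j ⊞ j, j, c)
  Sort arguments:  c ⊞ d(c ⊞ c ⊞ d(d(d(d(j, c, j), d(c, c, c), c ⊞ j), c ⊞ c ⊞ c ⊞ c ⊞ d(c, c, c) ⊞ j ⊞ j, e), d(c ⊞ c ⊞ j ⊞ j ⊞ j, c ⊞ d(c, j, j) ⊞ d(j, c, c) ⊞ d(j, j, j) ⊞ j ⊞ j ⊞ j, d(c ⊞ j ⊞ j, c ⊞ j ⊞ j ⊞ j, c ⊞ j ⊞ j)), d(d(c ⊞ c ⊞ c, c ⊞ j ⊞ j ⊞ j, d(j, j, j)), d(c, j, j), c)) ⊞ j ⊞ j ⊞ j, j, c) ⊞ j
Right:  j ⊞ (d(c ⊞ (j ⊞ j) ⊞ d(d(d(d(j, c, j), d(c ⊞ e, c, c), c ⊞ j), c ⊞ (e ⊞ e) ⊞ c ⊞ c ⊞ c ⊞ d(c, c, c) ⊞ (j ⊞ e) ⊞ j, e), d(c ⊞ c ⊞ j ⊞ j ⊞ j, j ⊞ c ⊞ d(j ⊞ e, j, j) ⊞ (j ⊞ (e ⊞ e)) ⊞ j ⊞ d(c, j, j) ⊞ d(j, c, c), d(j ⊞ (c ⊞ j), j ⊞ j ⊞ j ⊞ c, d(c, j, j))), e ⊞ d(d(c ⊞ c ⊞ c, c ⊞ ((j ⊞ j) ⊞ j), d(j, j, j)), j ⊞ (c ⊞ j), c)) ⊞ j ⊞ c, j, c ⊞ e) ⊞ e) ⊞ c
  Un-nest:  j ⊞ d(c ⊞ (j ⊞ j) ⊞ d(d(d(d(j, c, j), d(c ⊞ e, c, c), c ⊞ j), c ⊞ (e ⊞ e) ⊞ c ⊞ c ⊞ c ⊞ d(c, c, c) ⊞ (j ⊞ e) ⊞ j, e), d(c ⊞ c ⊞ j ⊞ j ⊞ j, j ⊞ c ⊞ d(j ⊞ e, j, j) ⊞ (j ⊞ (e ⊞ e)) ⊞ j ⊞ d(c, j, j) ⊞ d(j, c, c), d(j ⊞ (c ⊞ j), j ⊞ j ⊞ j ⊞ c, d(c, j, j))), e ⊞ d(d(c ⊞ c ⊞ c, c ⊞ ((j ⊞ j) ⊞ j), d(j, j, j)), j ⊞ (c ⊞ j), c)) ⊞ j ⊞ c, j, c ⊞ e) ⊞ e ⊞ c
  Simplify inside:  d(c ⊞ (j ⊞ j) ⊞ d(d(d(d(j, c, j), d(c ⊞ e, c, c), c ⊞ j), c ⊞ (e ⊞ e) ⊞ c ⊞ c ⊞ c ⊞ d(c, c, c) ⊞ (j ⊞ e) ⊞ j, e), d(c ⊞ c ⊞ j ⊞ j ⊞ j, j ⊞ c ⊞ d(j ⊞ e, j, j) ⊞ (j ⊞ (e ⊞ e)) ⊞ j ⊞ d(c, j, j) ⊞ d(j, c, c), d(j ⊞ (c ⊞ j), j ⊞ j ⊞ j ⊞ c, d(c, j, j))), e ⊞ d(d(c ⊞ c ⊞ c, c ⊞ ((j ⊞ j) ⊞ j), d(j, j, j)), j ⊞ (c ⊞ j), c)) ⊞ j ⊞ c, j, c ⊞ e)  →  d(c ⊞ c ⊞ d(d(d(d(j, c, j), d(c, c, c), c ⊞ j), c ⊞ c ⊞ c ⊞ c ⊞ d(c, c, c) ⊞ j ⊞ j, e), d(c ⊞ c ⊞ j ⊞ j ⊞ j, c ⊞ d(c, j, j) ⊞ d(j, c, c) ⊞ d(j, j, j) ⊞ j ⊞ j ⊞ j, d(c ⊞ j ⊞ j, c ⊞ j ⊞ j ⊞ j, d(c, j, j))), d(d(c ⊞ c ⊞ c, c ⊞ j ⊞ j ⊞ j, d(j, j, j)), c ⊞ j ⊞ j, c)) ⊞ j ⊞ j ⊞ j, j, c)
  Units out:  drop e
  Order the arguments:  c ⊞ d(c ⊞ c ⊞ d(d(d(d(j, c, j), d(c, c, c), c ⊞ j), c ⊞ c ⊞ c ⊞ c ⊞ d(c, c, c) ⊞ j ⊞ j, e), d(c ⊞ c ⊞ j ⊞ j ⊞ j, c ⊞ d(c, j, j) ⊞ d(j, c, c) ⊞ d(j, j, j) ⊞ j ⊞ j ⊞ j, d(c ⊞ j ⊞ j, c ⊞ j ⊞ j ⊞ j, d(c, j, j))), d(d(c ⊞ c ⊞ c, c ⊞ j ⊞ j ⊞ j, d(j, j, j)), c ⊞ j ⊞ j, c)) ⊞ j ⊞ j ⊞ j, j, c) ⊞ j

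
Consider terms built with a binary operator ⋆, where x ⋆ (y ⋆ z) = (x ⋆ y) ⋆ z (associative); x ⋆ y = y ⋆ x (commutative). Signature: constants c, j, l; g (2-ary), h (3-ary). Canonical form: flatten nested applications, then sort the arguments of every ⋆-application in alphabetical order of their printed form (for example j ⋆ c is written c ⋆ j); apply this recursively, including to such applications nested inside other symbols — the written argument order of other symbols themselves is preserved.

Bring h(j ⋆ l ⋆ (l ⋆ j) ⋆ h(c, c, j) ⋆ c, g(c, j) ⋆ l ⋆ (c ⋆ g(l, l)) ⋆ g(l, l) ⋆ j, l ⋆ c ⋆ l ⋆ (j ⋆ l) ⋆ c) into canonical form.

Descend into:  g(c, j) ⋆ l ⋆ (c ⋆ g(l, l)) ⋆ g(l, l) ⋆ j
Flatten:  g(c, j) ⋆ l ⋆ c ⋆ g(l, l) ⋆ g(l, l) ⋆ j
Sort:  c ⋆ g(c, j) ⋆ g(l, l) ⋆ g(l, l) ⋆ j ⋆ l
Rebuild:  h(c ⋆ h(c, c, j) ⋆ j ⋆ j ⋆ l ⋆ l, c ⋆ g(c, j) ⋆ g(l, l) ⋆ g(l, l) ⋆ j ⋆ l, c ⋆ c ⋆ j ⋆ l ⋆ l ⋆ l)

Answer: h(c ⋆ h(c, c, j) ⋆ j ⋆ j ⋆ l ⋆ l, c ⋆ g(c, j) ⋆ g(l, l) ⋆ g(l, l) ⋆ j ⋆ l, c ⋆ c ⋆ j ⋆ l ⋆ l ⋆ l)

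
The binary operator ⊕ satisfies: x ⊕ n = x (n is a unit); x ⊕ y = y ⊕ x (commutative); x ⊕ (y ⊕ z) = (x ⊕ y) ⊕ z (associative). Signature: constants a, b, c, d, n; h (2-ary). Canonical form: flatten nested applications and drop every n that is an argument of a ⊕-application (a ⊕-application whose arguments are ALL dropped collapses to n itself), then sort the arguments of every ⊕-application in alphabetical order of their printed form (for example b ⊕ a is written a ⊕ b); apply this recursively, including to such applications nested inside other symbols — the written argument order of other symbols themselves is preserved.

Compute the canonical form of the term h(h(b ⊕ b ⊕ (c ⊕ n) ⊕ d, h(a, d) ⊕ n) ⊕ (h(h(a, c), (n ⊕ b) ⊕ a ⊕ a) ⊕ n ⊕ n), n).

Focus inside:  h(b ⊕ b ⊕ (c ⊕ n) ⊕ d, h(a, d) ⊕ n) ⊕ (h(h(a, c), (n ⊕ b) ⊕ a ⊕ a) ⊕ n ⊕ n)
Flatten:  h(b ⊕ b ⊕ (c ⊕ n) ⊕ d, h(a, d) ⊕ n) ⊕ h(h(a, c), (n ⊕ b) ⊕ a ⊕ a) ⊕ n ⊕ n
Canonicalize subterm:  h(b ⊕ b ⊕ (c ⊕ n) ⊕ d, h(a, d) ⊕ n)  →  h(b ⊕ b ⊕ c ⊕ d, h(a, d))
Inside:  h(h(a, c), (n ⊕ b) ⊕ a ⊕ a)  →  h(h(a, c), a ⊕ a ⊕ b)
Units out:  drop n (×2)
Sort arguments:  h(b ⊕ b ⊕ c ⊕ d, h(a, d)) ⊕ h(h(a, c), a ⊕ a ⊕ b)
Reassemble:  h(h(b ⊕ b ⊕ c ⊕ d, h(a, d)) ⊕ h(h(a, c), a ⊕ a ⊕ b), n)

Answer: h(h(b ⊕ b ⊕ c ⊕ d, h(a, d)) ⊕ h(h(a, c), a ⊕ a ⊕ b), n)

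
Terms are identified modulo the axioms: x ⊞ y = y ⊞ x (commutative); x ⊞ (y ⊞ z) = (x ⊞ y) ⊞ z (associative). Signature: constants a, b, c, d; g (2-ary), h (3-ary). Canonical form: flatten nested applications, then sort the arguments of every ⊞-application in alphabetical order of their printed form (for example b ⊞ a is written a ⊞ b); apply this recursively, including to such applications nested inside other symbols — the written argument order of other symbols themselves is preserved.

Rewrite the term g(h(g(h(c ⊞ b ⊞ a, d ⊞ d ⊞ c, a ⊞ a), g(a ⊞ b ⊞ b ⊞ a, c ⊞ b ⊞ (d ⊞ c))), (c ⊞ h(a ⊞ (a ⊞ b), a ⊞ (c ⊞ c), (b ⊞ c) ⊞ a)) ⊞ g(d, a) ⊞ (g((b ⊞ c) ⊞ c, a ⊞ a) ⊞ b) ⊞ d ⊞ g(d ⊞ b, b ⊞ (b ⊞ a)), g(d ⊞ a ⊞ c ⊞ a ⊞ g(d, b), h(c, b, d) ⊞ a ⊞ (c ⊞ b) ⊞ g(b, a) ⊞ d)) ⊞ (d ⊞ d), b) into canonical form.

Answer: g(d ⊞ d ⊞ h(g(h(a ⊞ b ⊞ c, c ⊞ d ⊞ d, a ⊞ a), g(a ⊞ a ⊞ b ⊞ b, b ⊞ c ⊞ c ⊞ d)), b ⊞ c ⊞ d ⊞ g(b ⊞ c ⊞ c, a ⊞ a) ⊞ g(b ⊞ d, a ⊞ b ⊞ b) ⊞ g(d, a) ⊞ h(a ⊞ a ⊞ b, a ⊞ c ⊞ c, a ⊞ b ⊞ c), g(a ⊞ a ⊞ c ⊞ d ⊞ g(d, b), a ⊞ b ⊞ c ⊞ d ⊞ g(b, a) ⊞ h(c, b, d))), b)

Derivation:
Focus inside:  h(g(h(c ⊞ b ⊞ a, d ⊞ d ⊞ c, a ⊞ a), g(a ⊞ b ⊞ b ⊞ a, c ⊞ b ⊞ (d ⊞ c))), (c ⊞ h(a ⊞ (a ⊞ b), a ⊞ (c ⊞ c), (b ⊞ c) ⊞ a)) ⊞ g(d, a) ⊞ (g((b ⊞ c) ⊞ c, a ⊞ a) ⊞ b) ⊞ d ⊞ g(d ⊞ b, b ⊞ (b ⊞ a)), g(d ⊞ a ⊞ c ⊞ a ⊞ g(d, b), h(c, b, d) ⊞ a ⊞ (c ⊞ b) ⊞ g(b, a) ⊞ d)) ⊞ (d ⊞ d)
Flatten:  h(g(h(c ⊞ b ⊞ a, d ⊞ d ⊞ c, a ⊞ a), g(a ⊞ b ⊞ b ⊞ a, c ⊞ b ⊞ (d ⊞ c))), (c ⊞ h(a ⊞ (a ⊞ b), a ⊞ (c ⊞ c), (b ⊞ c) ⊞ a)) ⊞ g(d, a) ⊞ (g((b ⊞ c) ⊞ c, a ⊞ a) ⊞ b) ⊞ d ⊞ g(d ⊞ b, b ⊞ (b ⊞ a)), g(d ⊞ a ⊞ c ⊞ a ⊞ g(d, b), h(c, b, d) ⊞ a ⊞ (c ⊞ b) ⊞ g(b, a) ⊞ d)) ⊞ d ⊞ d
Inside:  h(g(h(c ⊞ b ⊞ a, d ⊞ d ⊞ c, a ⊞ a), g(a ⊞ b ⊞ b ⊞ a, c ⊞ b ⊞ (d ⊞ c))), (c ⊞ h(a ⊞ (a ⊞ b), a ⊞ (c ⊞ c), (b ⊞ c) ⊞ a)) ⊞ g(d, a) ⊞ (g((b ⊞ c) ⊞ c, a ⊞ a) ⊞ b) ⊞ d ⊞ g(d ⊞ b, b ⊞ (b ⊞ a)), g(d ⊞ a ⊞ c ⊞ a ⊞ g(d, b), h(c, b, d) ⊞ a ⊞ (c ⊞ b) ⊞ g(b, a) ⊞ d))  →  h(g(h(a ⊞ b ⊞ c, c ⊞ d ⊞ d, a ⊞ a), g(a ⊞ a ⊞ b ⊞ b, b ⊞ c ⊞ c ⊞ d)), b ⊞ c ⊞ d ⊞ g(b ⊞ c ⊞ c, a ⊞ a) ⊞ g(b ⊞ d, a ⊞ b ⊞ b) ⊞ g(d, a) ⊞ h(a ⊞ a ⊞ b, a ⊞ c ⊞ c, a ⊞ b ⊞ c), g(a ⊞ a ⊞ c ⊞ d ⊞ g(d, b), a ⊞ b ⊞ c ⊞ d ⊞ g(b, a) ⊞ h(c, b, d)))
Sort:  d ⊞ d ⊞ h(g(h(a ⊞ b ⊞ c, c ⊞ d ⊞ d, a ⊞ a), g(a ⊞ a ⊞ b ⊞ b, b ⊞ c ⊞ c ⊞ d)), b ⊞ c ⊞ d ⊞ g(b ⊞ c ⊞ c, a ⊞ a) ⊞ g(b ⊞ d, a ⊞ b ⊞ b) ⊞ g(d, a) ⊞ h(a ⊞ a ⊞ b, a ⊞ c ⊞ c, a ⊞ b ⊞ c), g(a ⊞ a ⊞ c ⊞ d ⊞ g(d, b), a ⊞ b ⊞ c ⊞ d ⊞ g(b, a) ⊞ h(c, b, d)))
Rebuild:  g(d ⊞ d ⊞ h(g(h(a ⊞ b ⊞ c, c ⊞ d ⊞ d, a ⊞ a), g(a ⊞ a ⊞ b ⊞ b, b ⊞ c ⊞ c ⊞ d)), b ⊞ c ⊞ d ⊞ g(b ⊞ c ⊞ c, a ⊞ a) ⊞ g(b ⊞ d, a ⊞ b ⊞ b) ⊞ g(d, a) ⊞ h(a ⊞ a ⊞ b, a ⊞ c ⊞ c, a ⊞ b ⊞ c), g(a ⊞ a ⊞ c ⊞ d ⊞ g(d, b), a ⊞ b ⊞ c ⊞ d ⊞ g(b, a) ⊞ h(c, b, d))), b)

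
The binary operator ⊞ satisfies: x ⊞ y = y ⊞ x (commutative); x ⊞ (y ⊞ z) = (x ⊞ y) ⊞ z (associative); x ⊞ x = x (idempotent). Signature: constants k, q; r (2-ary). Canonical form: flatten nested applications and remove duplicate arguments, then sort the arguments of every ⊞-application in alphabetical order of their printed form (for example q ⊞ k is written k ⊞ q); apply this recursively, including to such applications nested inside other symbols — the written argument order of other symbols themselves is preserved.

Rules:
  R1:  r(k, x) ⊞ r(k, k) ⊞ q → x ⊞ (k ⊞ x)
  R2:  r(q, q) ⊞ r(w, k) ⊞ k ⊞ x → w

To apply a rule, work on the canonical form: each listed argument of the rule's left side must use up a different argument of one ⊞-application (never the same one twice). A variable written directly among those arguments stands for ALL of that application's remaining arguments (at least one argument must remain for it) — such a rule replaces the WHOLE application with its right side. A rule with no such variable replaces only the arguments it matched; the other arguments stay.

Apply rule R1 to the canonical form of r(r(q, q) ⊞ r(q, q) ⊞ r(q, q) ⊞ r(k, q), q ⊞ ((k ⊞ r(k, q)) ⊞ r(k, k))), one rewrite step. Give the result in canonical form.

Canonical form:  r(r(k, q) ⊞ r(q, q), k ⊞ q ⊞ r(k, k) ⊞ r(k, q))
Match R1:  consume q, r(k, k), r(k, q);  x := q
Result:  r(r(k, q) ⊞ r(q, q), k ⊞ q)

Answer: r(r(k, q) ⊞ r(q, q), k ⊞ q)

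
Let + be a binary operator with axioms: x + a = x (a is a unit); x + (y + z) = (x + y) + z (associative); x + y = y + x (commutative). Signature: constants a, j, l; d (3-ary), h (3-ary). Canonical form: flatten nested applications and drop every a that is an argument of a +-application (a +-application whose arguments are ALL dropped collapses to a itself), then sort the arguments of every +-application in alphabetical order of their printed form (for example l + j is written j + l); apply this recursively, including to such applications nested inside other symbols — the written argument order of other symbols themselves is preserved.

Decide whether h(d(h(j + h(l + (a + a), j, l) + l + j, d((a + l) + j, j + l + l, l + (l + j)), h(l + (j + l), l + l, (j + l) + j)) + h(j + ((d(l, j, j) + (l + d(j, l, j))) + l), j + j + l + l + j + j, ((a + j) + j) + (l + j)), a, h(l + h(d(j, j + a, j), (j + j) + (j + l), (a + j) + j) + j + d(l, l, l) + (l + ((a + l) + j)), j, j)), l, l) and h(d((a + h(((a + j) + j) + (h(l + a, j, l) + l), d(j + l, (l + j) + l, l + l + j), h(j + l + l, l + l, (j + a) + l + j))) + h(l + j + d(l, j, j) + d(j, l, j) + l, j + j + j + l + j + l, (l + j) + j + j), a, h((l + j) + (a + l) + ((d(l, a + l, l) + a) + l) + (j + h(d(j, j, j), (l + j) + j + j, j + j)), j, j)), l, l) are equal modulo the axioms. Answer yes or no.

Answer: yes — both canonical forms are h(d(h(d(j, l, j) + d(l, j, j) + j + l + l, j + j + j + j + l + l, j + j + j + l) + h(h(l, j, l) + j + j + l, d(j + l, j + l + l, j + l + l), h(j + l + l, l + l, j + j + l)), a, h(d(l, l, l) + h(d(j, j, j), j + j + j + l, j + j) + j + j + l + l + l, j, j)), l, l)

Derivation:
Left:  h(d(h(j + h(l + (a + a), j, l) + l + j, d((a + l) + j, j + l + l, l + (l + j)), h(l + (j + l), l + l, (j + l) + j)) + h(j + ((d(l, j, j) + (l + d(j, l, j))) + l), j + j + l + l + j + j, ((a + j) + j) + (l + j)), a, h(l + h(d(j, j + a, j), (j + j) + (j + l), (a + j) + j) + j + d(l, l, l) + (l + ((a + l) + j)), j, j)), l, l)
  Descend into:  h(j + h(l + (a + a), j, l) + l + j, d((a + l) + j, j + l + l, l + (l + j)), h(l + (j + l), l + l, (j + l) + j)) + h(j + ((d(l, j, j) + (l + d(j, l, j))) + l), j + j + l + l + j + j, ((a + j) + j) + (l + j))
  Canonicalize subterm:  h(j + h(l + (a + a), j, l) + l + j, d((a + l) + j, j + l + l, l + (l + j)), h(l + (j + l), l + l, (j + l) + j))  →  h(h(l, j, l) + j + j + l, d(j + l, j + l + l, j + l + l), h(j + l + l, l + l, j + j + l))
  Inside:  h(j + ((d(l, j, j) + (l + d(j, l, j))) + l), j + j + l + l + j + j, ((a + j) + j) + (l + j))  →  h(d(j, l, j) + d(l, j, j) + j + l + l, j + j + j + j + l + l, j + j + j + l)
  Sort:  h(d(j, l, j) + d(l, j, j) + j + l + l, j + j + j + j + l + l, j + j + j + l) + h(h(l, j, l) + j + j + l, d(j + l, j + l + l, j + l + l), h(j + l + l, l + l, j + j + l))
  Put back:  h(d(h(d(j, l, j) + d(l, j, j) + j + l + l, j + j + j + j + l + l, j + j + j + l) + h(h(l, j, l) + j + j + l, d(j + l, j + l + l, j + l + l), h(j + l + l, l + l, j + j + l)), a, h(d(l, l, l) + h(d(j, j, j), j + j + j + l, j + j) + j + j + l + l + l, j, j)), l, l)
Right:  h(d((a + h(((a + j) + j) + (h(l + a, j, l) + l), d(j + l, (l + j) + l, l + l + j), h(j + l + l, l + l, (j + a) + l + j))) + h(l + j + d(l, j, j) + d(j, l, j) + l, j + j + j + l + j + l, (l + j) + j + j), a, h((l + j) + (a + l) + ((d(l, a + l, l) + a) + l) + (j + h(d(j, j, j), (l + j) + j + j, j + j)), j, j)), l, l)
  Descend into:  (a + h(((a + j) + j) + (h(l + a, j, l) + l), d(j + l, (l + j) + l, l + l + j), h(j + l + l, l + l, (j + a) + l + j))) + h(l + j + d(l, j, j) + d(j, l, j) + l, j + j + j + l + j + l, (l + j) + j + j)
  Merge nested applications:  a + h(((a + j) + j) + (h(l + a, j, l) + l), d(j + l, (l + j) + l, l + l + j), h(j + l + l, l + l, (j + a) + l + j)) + h(l + j + d(l, j, j) + d(j, l, j) + l, j + j + j + l + j + l, (l + j) + j + j)
  Simplify inside:  h(((a + j) + j) + (h(l + a, j, l) + l), d(j + l, (l + j) + l, l + l + j), h(j + l + l, l + l, (j + a) + l + j))  →  h(h(l, j, l) + j + j + l, d(j + l, j + l + l, j + l + l), h(j + l + l, l + l, j + j + l))
  Inside:  h(l + j + d(l, j, j) + d(j, l, j) + l, j + j + j + l + j + l, (l + j) + j + j)  →  h(d(j, l, j) + d(l, j, j) + j + l + l, j + j + j + j + l + l, j + j + j + l)
  Unit:  drop a
  Sort:  h(d(j, l, j) + d(l, j, j) + j + l + l, j + j + j + j + l + l, j + j + j + l) + h(h(l, j, l) + j + j + l, d(j + l, j + l + l, j + l + l), h(j + l + l, l + l, j + j + l))
  Rebuild:  h(d(h(d(j, l, j) + d(l, j, j) + j + l + l, j + j + j + j + l + l, j + j + j + l) + h(h(l, j, l) + j + j + l, d(j + l, j + l + l, j + l + l), h(j + l + l, l + l, j + j + l)), a, h(d(l, l, l) + h(d(j, j, j), j + j + j + l, j + j) + j + j + l + l + l, j, j)), l, l)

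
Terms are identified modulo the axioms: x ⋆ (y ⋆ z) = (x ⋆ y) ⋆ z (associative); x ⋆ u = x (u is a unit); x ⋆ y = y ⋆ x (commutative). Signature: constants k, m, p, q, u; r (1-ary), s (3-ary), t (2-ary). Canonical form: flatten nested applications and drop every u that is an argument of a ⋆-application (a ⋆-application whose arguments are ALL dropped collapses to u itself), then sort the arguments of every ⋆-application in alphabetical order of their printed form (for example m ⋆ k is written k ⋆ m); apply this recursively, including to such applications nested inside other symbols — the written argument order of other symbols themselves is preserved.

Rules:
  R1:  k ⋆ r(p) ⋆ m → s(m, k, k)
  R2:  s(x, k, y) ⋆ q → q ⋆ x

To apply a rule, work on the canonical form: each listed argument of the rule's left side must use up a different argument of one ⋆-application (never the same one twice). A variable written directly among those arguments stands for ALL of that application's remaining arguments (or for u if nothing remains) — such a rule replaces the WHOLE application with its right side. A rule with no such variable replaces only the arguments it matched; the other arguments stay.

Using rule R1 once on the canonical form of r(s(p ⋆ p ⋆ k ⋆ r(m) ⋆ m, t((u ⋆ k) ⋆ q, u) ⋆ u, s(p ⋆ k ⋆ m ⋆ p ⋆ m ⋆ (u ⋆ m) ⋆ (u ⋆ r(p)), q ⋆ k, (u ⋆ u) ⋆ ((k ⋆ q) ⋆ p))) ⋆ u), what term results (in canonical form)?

Answer: r(s(k ⋆ m ⋆ p ⋆ p ⋆ r(m), t(k ⋆ q, u), s(m ⋆ m ⋆ p ⋆ p ⋆ s(m, k, k), k ⋆ q, k ⋆ p ⋆ q)))

Derivation:
Canonical form:  r(s(k ⋆ m ⋆ p ⋆ p ⋆ r(m), t(k ⋆ q, u), s(k ⋆ m ⋆ m ⋆ m ⋆ p ⋆ p ⋆ r(p), k ⋆ q, k ⋆ p ⋆ q)))
Match R1:  consume k, m, r(p)
New term:  r(s(k ⋆ m ⋆ p ⋆ p ⋆ r(m), t(k ⋆ q, u), s(m ⋆ m ⋆ p ⋆ p ⋆ s(m, k, k), k ⋆ q, k ⋆ p ⋆ q)))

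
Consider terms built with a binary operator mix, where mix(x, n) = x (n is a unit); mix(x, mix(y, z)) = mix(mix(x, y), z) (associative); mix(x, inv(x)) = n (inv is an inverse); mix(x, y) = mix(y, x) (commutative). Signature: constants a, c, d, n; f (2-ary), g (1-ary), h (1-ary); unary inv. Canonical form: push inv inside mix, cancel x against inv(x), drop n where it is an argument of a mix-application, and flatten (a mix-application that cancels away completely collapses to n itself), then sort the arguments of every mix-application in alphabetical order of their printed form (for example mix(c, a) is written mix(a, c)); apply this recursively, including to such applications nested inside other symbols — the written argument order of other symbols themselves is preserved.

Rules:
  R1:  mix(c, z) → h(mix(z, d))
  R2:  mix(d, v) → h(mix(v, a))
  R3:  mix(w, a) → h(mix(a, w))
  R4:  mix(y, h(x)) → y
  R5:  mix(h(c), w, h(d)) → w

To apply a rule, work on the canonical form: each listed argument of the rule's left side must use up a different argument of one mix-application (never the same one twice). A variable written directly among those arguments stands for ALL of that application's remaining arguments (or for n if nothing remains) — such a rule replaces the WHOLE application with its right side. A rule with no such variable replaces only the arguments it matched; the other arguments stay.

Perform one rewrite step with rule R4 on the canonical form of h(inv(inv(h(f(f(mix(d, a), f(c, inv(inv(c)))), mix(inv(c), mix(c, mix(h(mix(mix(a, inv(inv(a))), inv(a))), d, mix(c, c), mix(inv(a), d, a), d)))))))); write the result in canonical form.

Answer: h(h(f(f(mix(a, d), f(c, c)), mix(c, c, d, d, d))))

Derivation:
Canonical form:  h(h(f(f(mix(a, d), f(c, c)), mix(c, c, d, d, d, h(a)))))
Apply R4:  consuming h(a);  x := a, y := mix(c, c, d, d, d)
Every leftover argument binds to the variable; the entire application is replaced.
New term:  h(h(f(f(mix(a, d), f(c, c)), mix(c, c, d, d, d))))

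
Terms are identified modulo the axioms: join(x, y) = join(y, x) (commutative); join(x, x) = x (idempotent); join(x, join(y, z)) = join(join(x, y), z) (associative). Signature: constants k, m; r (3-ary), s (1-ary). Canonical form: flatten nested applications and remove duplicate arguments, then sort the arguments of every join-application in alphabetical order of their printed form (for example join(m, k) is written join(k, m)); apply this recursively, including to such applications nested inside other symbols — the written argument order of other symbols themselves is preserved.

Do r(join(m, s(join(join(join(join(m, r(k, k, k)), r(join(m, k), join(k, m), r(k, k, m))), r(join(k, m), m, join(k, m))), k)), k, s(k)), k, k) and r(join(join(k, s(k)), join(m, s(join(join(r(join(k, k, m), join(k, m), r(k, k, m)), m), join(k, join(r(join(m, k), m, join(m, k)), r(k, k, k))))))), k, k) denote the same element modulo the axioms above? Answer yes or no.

Answer: yes — both canonical forms are r(join(k, m, s(join(k, m, r(join(k, m), join(k, m), r(k, k, m)), r(join(k, m), m, join(k, m)), r(k, k, k))), s(k)), k, k)

Derivation:
Left:  r(join(m, s(join(join(join(join(m, r(k, k, k)), r(join(m, k), join(k, m), r(k, k, m))), r(join(k, m), m, join(k, m))), k)), k, s(k)), k, k)
  Descend into:  join(m, s(join(join(join(join(m, r(k, k, k)), r(join(m, k), join(k, m), r(k, k, m))), r(join(k, m), m, join(k, m))), k)), k, s(k))
  Simplify inside:  s(join(join(join(join(m, r(k, k, k)), r(join(m, k), join(k, m), r(k, k, m))), r(join(k, m), m, join(k, m))), k))  →  s(join(k, m, r(join(k, m), join(k, m), r(k, k, m)), r(join(k, m), m, join(k, m)), r(k, k, k)))
  Order the arguments:  join(k, m, s(join(k, m, r(join(k, m), join(k, m), r(k, k, m)), r(join(k, m), m, join(k, m)), r(k, k, k))), s(k))
  Put back:  r(join(k, m, s(join(k, m, r(join(k, m), join(k, m), r(k, k, m)), r(join(k, m), m, join(k, m)), r(k, k, k))), s(k)), k, k)
Right:  r(join(join(k, s(k)), join(m, s(join(join(r(join(k, k, m), join(k, m), r(k, k, m)), m), join(k, join(r(join(m, k), m, join(m, k)), r(k, k, k))))))), k, k)
  Focus inside:  join(join(k, s(k)), join(m, s(join(join(r(join(k, k, m), join(k, m), r(k, k, m)), m), join(k, join(r(join(m, k), m, join(m, k)), r(k, k, k)))))))
  Merge nested applications:  join(k, s(k), m, s(join(join(r(join(k, k, m), join(k, m), r(k, k, m)), m), join(k, join(r(join(m, k), m, join(m, k)), r(k, k, k))))))
  Inside:  s(join(join(r(join(k, k, m), join(k, m), r(k, k, m)), m), join(k, join(r(join(m, k), m, join(m, k)), r(k, k, k)))))  →  s(join(k, m, r(join(k, m), join(k, m), r(k, k, m)), r(join(k, m), m, join(k, m)), r(k, k, k)))
  Order the arguments:  join(k, m, s(join(k, m, r(join(k, m), join(k, m), r(k, k, m)), r(join(k, m), m, join(k, m)), r(k, k, k))), s(k))
  Reassemble:  r(join(k, m, s(join(k, m, r(join(k, m), join(k, m), r(k, k, m)), r(join(k, m), m, join(k, m)), r(k, k, k))), s(k)), k, k)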